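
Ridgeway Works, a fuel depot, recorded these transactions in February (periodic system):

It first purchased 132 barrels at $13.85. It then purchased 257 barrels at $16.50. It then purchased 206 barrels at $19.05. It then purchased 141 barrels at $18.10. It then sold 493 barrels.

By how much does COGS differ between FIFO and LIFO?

FIFO COGS: 132 @ $13.85 + 257 @ $16.50 + 104 @ $19.05 = $8,049.90
LIFO COGS: 141 @ $18.10 + 206 @ $19.05 + 146 @ $16.50 = $8,885.40
Difference = |$8,049.90 − $8,885.40| = $835.50

$835.50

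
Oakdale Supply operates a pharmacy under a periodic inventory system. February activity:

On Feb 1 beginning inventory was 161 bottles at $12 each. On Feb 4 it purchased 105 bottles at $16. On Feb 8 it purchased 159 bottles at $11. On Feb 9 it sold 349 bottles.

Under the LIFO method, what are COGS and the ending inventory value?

COGS = $4,449; ending inventory = $912

Feb 9, 349 sold [LIFO — newest first]: 159 @ $11 + 105 @ $16 + 85 @ $12 = $4,449
Ending inventory: 76 @ $12 = $912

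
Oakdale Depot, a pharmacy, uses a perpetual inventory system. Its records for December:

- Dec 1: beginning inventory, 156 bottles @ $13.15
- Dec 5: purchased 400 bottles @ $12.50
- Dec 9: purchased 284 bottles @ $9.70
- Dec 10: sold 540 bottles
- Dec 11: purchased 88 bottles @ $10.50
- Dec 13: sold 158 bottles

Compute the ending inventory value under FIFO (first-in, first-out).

Ending inventory = $2,301.40

Dec 10, 540 sold [FIFO — oldest first]: 156 @ $13.15 + 384 @ $12.50 = $6,851.40
Dec 13, 158 sold [FIFO — oldest first]: 16 @ $12.50 + 142 @ $9.70 = $1,577.40
Total COGS = $6,851.40 + $1,577.40 = $8,428.80
Ending inventory: 142 @ $9.70 + 88 @ $10.50 = $2,301.40
Check: goods available $10,730.20 = COGS $8,428.80 + ending $2,301.40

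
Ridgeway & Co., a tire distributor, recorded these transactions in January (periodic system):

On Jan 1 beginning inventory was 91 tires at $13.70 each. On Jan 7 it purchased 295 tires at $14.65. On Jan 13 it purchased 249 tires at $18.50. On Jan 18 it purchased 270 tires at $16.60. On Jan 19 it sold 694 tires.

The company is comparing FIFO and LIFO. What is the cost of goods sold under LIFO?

FIFO COGS: 91 @ $13.70 + 295 @ $14.65 + 249 @ $18.50 + 59 @ $16.60 = $11,154.35
LIFO COGS: 270 @ $16.60 + 249 @ $18.50 + 175 @ $14.65 = $11,652.25

COGS = $11,652.25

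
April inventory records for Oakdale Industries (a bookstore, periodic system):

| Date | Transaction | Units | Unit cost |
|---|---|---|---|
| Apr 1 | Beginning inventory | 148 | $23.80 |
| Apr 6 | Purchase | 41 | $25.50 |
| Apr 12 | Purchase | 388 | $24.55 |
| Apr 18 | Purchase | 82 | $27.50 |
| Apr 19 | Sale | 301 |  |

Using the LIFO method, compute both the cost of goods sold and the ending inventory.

Apr 19, 301 sold [LIFO — newest first]: 82 @ $27.50 + 219 @ $24.55 = $7,631.45
Ending inventory: 148 @ $23.80 + 41 @ $25.50 + 169 @ $24.55 = $8,716.85

COGS = $7,631.45; ending inventory = $8,716.85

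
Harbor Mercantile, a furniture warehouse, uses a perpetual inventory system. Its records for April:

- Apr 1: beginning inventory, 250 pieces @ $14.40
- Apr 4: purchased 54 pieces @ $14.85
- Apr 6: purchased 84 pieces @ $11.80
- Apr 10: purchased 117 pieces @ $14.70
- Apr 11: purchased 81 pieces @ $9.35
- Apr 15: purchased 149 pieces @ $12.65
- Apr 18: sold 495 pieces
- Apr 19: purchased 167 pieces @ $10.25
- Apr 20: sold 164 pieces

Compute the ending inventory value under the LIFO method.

Apr 18, 495 sold [LIFO — newest first]: 149 @ $12.65 + 81 @ $9.35 + 117 @ $14.70 + 84 @ $11.80 + 54 @ $14.85 + 10 @ $14.40 = $6,299.20
Apr 20, 164 sold [LIFO — newest first]: 164 @ $10.25 = $1,681.00
Total COGS = $6,299.20 + $1,681.00 = $7,980.20
Ending inventory: 240 @ $14.40 + 3 @ $10.25 = $3,486.75

Ending inventory = $3,486.75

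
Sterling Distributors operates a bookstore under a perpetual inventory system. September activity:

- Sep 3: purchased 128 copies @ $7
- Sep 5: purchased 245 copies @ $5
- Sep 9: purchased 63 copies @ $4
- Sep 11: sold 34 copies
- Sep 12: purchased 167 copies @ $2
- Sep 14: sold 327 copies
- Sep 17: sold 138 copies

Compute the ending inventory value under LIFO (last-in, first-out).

Ending inventory = $728

Sep 11, 34 sold [LIFO — newest first]: 34 @ $4 = $136
Sep 14, 327 sold [LIFO — newest first]: 167 @ $2 + 29 @ $4 + 131 @ $5 = $1,105
Sep 17, 138 sold [LIFO — newest first]: 114 @ $5 + 24 @ $7 = $738
Total COGS = $136 + $1,105 + $738 = $1,979
Ending inventory: 104 @ $7 = $728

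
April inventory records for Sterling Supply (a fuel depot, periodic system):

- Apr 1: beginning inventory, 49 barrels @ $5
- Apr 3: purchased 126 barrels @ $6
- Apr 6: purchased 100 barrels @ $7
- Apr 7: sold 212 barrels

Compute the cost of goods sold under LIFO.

Apr 7, 212 sold [LIFO — newest first]: 100 @ $7 + 112 @ $6 = $1,372
Ending inventory: 49 @ $5 + 14 @ $6 = $329
Check: goods available $1,701 = COGS $1,372 + ending $329

COGS = $1,372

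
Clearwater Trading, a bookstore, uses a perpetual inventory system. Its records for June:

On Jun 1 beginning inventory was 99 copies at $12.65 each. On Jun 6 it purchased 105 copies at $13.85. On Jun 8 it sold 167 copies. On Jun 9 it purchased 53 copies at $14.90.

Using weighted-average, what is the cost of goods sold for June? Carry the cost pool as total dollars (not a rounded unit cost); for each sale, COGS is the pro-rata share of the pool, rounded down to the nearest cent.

COGS = $2,215.69

After Jun 1: 99 on hand, pool $1,252.35 (≈ $12.6500 each)
After Jun 6: 204 on hand, pool $2,706.60 (≈ $13.2676 each)
Jun 8, sell 167: 167/204 × $2,706.60 → $2,215.69
After Jun 9: 90 on hand, pool $1,280.61 (≈ $14.2290 each)
Ending inventory (cost pool remaining) = $1,280.61
Check: goods available $3,496.30 = COGS $2,215.69 + ending $1,280.61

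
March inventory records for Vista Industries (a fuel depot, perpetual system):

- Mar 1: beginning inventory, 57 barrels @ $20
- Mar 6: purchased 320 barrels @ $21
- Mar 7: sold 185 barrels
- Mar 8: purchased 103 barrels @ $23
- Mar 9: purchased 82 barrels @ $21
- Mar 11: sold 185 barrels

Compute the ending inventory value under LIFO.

Mar 7, 185 sold [LIFO — newest first]: 185 @ $21 = $3,885
Mar 11, 185 sold [LIFO — newest first]: 82 @ $21 + 103 @ $23 = $4,091
Total COGS = $3,885 + $4,091 = $7,976
Ending inventory: 57 @ $20 + 135 @ $21 = $3,975

Ending inventory = $3,975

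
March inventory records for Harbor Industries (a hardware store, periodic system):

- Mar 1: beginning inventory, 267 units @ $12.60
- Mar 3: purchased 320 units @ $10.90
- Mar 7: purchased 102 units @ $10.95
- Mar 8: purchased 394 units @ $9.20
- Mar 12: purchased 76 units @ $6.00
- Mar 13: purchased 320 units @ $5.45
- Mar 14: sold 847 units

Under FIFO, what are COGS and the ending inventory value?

COGS = $9,422.70; ending inventory = $4,371.20

Mar 14, 847 sold [FIFO — oldest first]: 267 @ $12.60 + 320 @ $10.90 + 102 @ $10.95 + 158 @ $9.20 = $9,422.70
Ending inventory: 236 @ $9.20 + 76 @ $6.00 + 320 @ $5.45 = $4,371.20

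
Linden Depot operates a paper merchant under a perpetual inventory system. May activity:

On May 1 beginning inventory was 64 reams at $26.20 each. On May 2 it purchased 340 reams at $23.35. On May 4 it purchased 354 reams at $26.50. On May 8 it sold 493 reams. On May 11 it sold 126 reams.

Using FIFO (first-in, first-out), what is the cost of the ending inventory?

Ending inventory = $3,683.50

May 8, 493 sold [FIFO — oldest first]: 64 @ $26.20 + 340 @ $23.35 + 89 @ $26.50 = $11,974.30
May 11, 126 sold [FIFO — oldest first]: 126 @ $26.50 = $3,339.00
Total COGS = $11,974.30 + $3,339.00 = $15,313.30
Ending inventory: 139 @ $26.50 = $3,683.50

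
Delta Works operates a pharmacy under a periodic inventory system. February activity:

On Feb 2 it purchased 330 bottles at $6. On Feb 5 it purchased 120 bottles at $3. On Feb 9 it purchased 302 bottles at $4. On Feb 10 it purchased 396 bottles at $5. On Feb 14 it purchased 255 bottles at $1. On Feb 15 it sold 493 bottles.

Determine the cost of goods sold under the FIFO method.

COGS = $2,512

Feb 15, 493 sold [FIFO — oldest first]: 330 @ $6 + 120 @ $3 + 43 @ $4 = $2,512
Ending inventory: 259 @ $4 + 396 @ $5 + 255 @ $1 = $3,271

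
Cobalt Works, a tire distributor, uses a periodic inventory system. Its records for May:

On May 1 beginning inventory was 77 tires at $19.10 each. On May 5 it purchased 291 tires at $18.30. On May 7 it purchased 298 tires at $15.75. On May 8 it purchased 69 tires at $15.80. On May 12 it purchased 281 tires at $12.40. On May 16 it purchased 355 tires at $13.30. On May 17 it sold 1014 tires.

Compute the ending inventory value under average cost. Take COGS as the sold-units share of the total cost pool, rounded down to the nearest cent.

Ending inventory = $5,412.45

May 17, sell 1014: 1014/1371 × $20,785.60 → $15,373.15
Ending inventory (cost pool remaining) = $5,412.45
Check: goods available $20,785.60 = COGS $15,373.15 + ending $5,412.45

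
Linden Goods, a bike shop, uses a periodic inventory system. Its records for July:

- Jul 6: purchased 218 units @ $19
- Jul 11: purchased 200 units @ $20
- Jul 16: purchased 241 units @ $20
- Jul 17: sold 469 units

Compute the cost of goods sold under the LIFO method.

COGS = $9,352

Jul 17, 469 sold [LIFO — newest first]: 241 @ $20 + 200 @ $20 + 28 @ $19 = $9,352
Ending inventory: 190 @ $19 = $3,610
Check: goods available $12,962 = COGS $9,352 + ending $3,610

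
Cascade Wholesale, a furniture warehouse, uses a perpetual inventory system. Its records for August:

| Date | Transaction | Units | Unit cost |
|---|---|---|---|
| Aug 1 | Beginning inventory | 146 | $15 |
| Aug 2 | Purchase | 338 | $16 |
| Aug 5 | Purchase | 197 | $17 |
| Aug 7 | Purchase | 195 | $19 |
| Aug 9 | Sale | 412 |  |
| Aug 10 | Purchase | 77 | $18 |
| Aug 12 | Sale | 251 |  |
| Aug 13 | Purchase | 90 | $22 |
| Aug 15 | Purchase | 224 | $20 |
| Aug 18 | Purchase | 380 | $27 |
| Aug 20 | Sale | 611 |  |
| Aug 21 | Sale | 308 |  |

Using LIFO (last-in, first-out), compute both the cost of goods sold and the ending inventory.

COGS = $31,783; ending inventory = $975

Aug 9, 412 sold [LIFO — newest first]: 195 @ $19 + 197 @ $17 + 20 @ $16 = $7,374
Aug 12, 251 sold [LIFO — newest first]: 77 @ $18 + 174 @ $16 = $4,170
Aug 20, 611 sold [LIFO — newest first]: 380 @ $27 + 224 @ $20 + 7 @ $22 = $14,894
Aug 21, 308 sold [LIFO — newest first]: 83 @ $22 + 144 @ $16 + 81 @ $15 = $5,345
Total COGS = $7,374 + $4,170 + $14,894 + $5,345 = $31,783
Ending inventory: 65 @ $15 = $975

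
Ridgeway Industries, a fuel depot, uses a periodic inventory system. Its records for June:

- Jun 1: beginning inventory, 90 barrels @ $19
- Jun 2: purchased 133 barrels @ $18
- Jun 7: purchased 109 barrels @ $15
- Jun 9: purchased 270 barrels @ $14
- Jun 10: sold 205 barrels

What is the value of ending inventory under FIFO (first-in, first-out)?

Jun 10, 205 sold [FIFO — oldest first]: 90 @ $19 + 115 @ $18 = $3,780
Ending inventory: 18 @ $18 + 109 @ $15 + 270 @ $14 = $5,739
Check: goods available $9,519 = COGS $3,780 + ending $5,739

Ending inventory = $5,739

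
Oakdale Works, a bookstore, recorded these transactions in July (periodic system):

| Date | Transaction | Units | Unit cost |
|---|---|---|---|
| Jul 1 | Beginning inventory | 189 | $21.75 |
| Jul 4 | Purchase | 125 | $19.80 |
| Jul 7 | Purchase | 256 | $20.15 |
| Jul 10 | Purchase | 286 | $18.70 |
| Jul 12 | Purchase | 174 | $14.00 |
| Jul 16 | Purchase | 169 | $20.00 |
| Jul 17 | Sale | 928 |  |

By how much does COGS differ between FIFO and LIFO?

FIFO COGS: 189 @ $21.75 + 125 @ $19.80 + 256 @ $20.15 + 286 @ $18.70 + 72 @ $14.00 = $18,100.35
LIFO COGS: 169 @ $20.00 + 174 @ $14.00 + 286 @ $18.70 + 256 @ $20.15 + 43 @ $19.80 = $17,174.00
Difference = |$18,100.35 − $17,174.00| = $926.35

$926.35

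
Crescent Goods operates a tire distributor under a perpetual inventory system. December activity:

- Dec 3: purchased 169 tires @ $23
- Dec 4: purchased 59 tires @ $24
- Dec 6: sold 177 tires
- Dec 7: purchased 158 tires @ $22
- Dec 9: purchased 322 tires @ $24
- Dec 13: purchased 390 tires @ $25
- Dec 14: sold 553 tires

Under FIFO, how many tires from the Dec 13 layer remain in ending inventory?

368

Dec 6, 177 sold [FIFO — oldest first]: 169 @ $23 + 8 @ $24 = $4,079
Dec 14, 553 sold [FIFO — oldest first]: 51 @ $24 + 158 @ $22 + 322 @ $24 + 22 @ $25 = $12,978
Total COGS = $4,079 + $12,978 = $17,057
Ending inventory: 368 @ $25 = $9,200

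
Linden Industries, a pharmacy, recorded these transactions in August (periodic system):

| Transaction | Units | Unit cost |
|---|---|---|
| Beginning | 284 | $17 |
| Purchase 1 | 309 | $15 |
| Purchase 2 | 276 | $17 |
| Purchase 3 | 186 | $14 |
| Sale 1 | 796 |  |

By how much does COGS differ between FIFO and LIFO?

$558

FIFO COGS: 284 @ $17 + 309 @ $15 + 203 @ $17 = $12,914
LIFO COGS: 186 @ $14 + 276 @ $17 + 309 @ $15 + 25 @ $17 = $12,356
Difference = |$12,914 − $12,356| = $558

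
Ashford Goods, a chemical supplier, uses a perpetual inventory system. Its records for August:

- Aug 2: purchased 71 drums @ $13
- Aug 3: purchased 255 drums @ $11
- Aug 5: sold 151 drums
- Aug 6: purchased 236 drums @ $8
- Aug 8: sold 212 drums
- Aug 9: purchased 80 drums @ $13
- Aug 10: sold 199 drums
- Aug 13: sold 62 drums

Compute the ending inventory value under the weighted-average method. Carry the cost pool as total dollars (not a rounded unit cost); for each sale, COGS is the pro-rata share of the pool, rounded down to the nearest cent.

After Aug 2: 71 on hand, pool $923.00 (≈ $13.0000 each)
After Aug 3: 326 on hand, pool $3,728.00 (≈ $11.4356 each)
Aug 5, sell 151: 151/326 × $3,728.00 → $1,726.77
After Aug 6: 411 on hand, pool $3,889.23 (≈ $9.4628 each)
Aug 8, sell 212: 212/411 × $3,889.23 → $2,006.12
After Aug 9: 279 on hand, pool $2,923.11 (≈ $10.4771 each)
Aug 10, sell 199: 199/279 × $2,923.11 → $2,084.94
Aug 13, sell 62: 62/80 × $838.17 → $649.58
Total COGS = $1,726.77 + $2,006.12 + $2,084.94 + $649.58 = $6,467.41
Ending inventory (cost pool remaining) = $188.59

Ending inventory = $188.59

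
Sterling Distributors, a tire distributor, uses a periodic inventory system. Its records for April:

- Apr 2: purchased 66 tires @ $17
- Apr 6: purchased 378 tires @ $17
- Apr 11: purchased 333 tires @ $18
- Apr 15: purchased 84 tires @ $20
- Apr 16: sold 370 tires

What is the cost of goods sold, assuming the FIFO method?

COGS = $6,290

Apr 16, 370 sold [FIFO — oldest first]: 66 @ $17 + 304 @ $17 = $6,290
Ending inventory: 74 @ $17 + 333 @ $18 + 84 @ $20 = $8,932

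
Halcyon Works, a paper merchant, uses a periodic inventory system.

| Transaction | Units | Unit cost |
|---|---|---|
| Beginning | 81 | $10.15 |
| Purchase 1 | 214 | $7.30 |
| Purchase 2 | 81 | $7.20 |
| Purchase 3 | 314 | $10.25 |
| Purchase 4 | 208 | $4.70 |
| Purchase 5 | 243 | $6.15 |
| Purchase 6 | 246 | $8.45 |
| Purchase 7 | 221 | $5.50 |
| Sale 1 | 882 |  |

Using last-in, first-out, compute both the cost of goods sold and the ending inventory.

Sale 1 (882) [LIFO — newest first]: 221 @ $5.50 + 246 @ $8.45 + 243 @ $6.15 + 172 @ $4.70 = $5,597.05
Ending inventory: 81 @ $10.15 + 214 @ $7.30 + 81 @ $7.20 + 314 @ $10.25 + 36 @ $4.70 = $6,355.25
Check: goods available $11,952.30 = COGS $5,597.05 + ending $6,355.25

COGS = $5,597.05; ending inventory = $6,355.25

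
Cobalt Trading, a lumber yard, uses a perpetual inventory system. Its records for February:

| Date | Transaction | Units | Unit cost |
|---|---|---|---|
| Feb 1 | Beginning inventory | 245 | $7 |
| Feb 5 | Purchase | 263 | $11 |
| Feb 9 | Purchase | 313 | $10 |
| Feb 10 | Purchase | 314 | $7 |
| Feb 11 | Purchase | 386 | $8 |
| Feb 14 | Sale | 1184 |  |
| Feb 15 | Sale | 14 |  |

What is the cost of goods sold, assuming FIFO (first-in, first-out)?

COGS = $10,440

Feb 14, 1184 sold [FIFO — oldest first]: 245 @ $7 + 263 @ $11 + 313 @ $10 + 314 @ $7 + 49 @ $8 = $10,328
Feb 15, 14 sold [FIFO — oldest first]: 14 @ $8 = $112
Total COGS = $10,328 + $112 = $10,440
Ending inventory: 323 @ $8 = $2,584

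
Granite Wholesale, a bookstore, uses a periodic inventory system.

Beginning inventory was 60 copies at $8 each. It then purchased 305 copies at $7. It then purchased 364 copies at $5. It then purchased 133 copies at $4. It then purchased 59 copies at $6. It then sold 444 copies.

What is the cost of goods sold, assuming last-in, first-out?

COGS = $2,146

Sale 1 (444) [LIFO — newest first]: 59 @ $6 + 133 @ $4 + 252 @ $5 = $2,146
Ending inventory: 60 @ $8 + 305 @ $7 + 112 @ $5 = $3,175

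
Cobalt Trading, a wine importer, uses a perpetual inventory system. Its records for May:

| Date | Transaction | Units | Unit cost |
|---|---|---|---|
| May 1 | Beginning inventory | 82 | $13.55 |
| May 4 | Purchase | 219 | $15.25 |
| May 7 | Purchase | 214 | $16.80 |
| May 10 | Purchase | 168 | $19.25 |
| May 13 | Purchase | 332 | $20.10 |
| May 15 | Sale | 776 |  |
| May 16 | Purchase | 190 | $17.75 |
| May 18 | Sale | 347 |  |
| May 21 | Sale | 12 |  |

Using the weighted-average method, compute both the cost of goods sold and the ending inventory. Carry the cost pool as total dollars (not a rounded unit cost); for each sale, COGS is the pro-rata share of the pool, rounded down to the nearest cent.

COGS = $20,085.66; ending inventory = $1,240.09

After May 1: 82 on hand, pool $1,111.10 (≈ $13.5500 each)
After May 4: 301 on hand, pool $4,450.85 (≈ $14.7869 each)
After May 7: 515 on hand, pool $8,046.05 (≈ $15.6234 each)
After May 10: 683 on hand, pool $11,280.05 (≈ $16.5154 each)
After May 13: 1015 on hand, pool $17,953.25 (≈ $17.6879 each)
May 15, sell 776: 776/1015 × $17,953.25 → $13,725.83
After May 16: 429 on hand, pool $7,599.92 (≈ $17.7154 each)
May 18, sell 347: 347/429 × $7,599.92 → $6,147.25
May 21, sell 12: 12/82 × $1,452.67 → $212.58
Total COGS = $13,725.83 + $6,147.25 + $212.58 = $20,085.66
Ending inventory (cost pool remaining) = $1,240.09
Check: goods available $21,325.75 = COGS $20,085.66 + ending $1,240.09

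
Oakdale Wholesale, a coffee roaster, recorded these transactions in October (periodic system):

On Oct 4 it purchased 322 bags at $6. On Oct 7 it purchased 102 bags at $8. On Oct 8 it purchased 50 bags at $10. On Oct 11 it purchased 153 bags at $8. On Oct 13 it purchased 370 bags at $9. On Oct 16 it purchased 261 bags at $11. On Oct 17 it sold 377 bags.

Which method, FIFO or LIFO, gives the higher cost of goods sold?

LIFO

FIFO COGS: 322 @ $6 + 55 @ $8 = $2,372
LIFO COGS: 261 @ $11 + 116 @ $9 = $3,915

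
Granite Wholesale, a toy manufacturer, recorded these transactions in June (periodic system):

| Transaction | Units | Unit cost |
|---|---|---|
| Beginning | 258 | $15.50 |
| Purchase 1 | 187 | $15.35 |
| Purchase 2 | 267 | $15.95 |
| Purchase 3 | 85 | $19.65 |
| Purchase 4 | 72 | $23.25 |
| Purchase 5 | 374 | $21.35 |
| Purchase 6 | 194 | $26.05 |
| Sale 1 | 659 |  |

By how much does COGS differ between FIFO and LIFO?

FIFO COGS: 258 @ $15.50 + 187 @ $15.35 + 214 @ $15.95 = $10,282.75
LIFO COGS: 194 @ $26.05 + 374 @ $21.35 + 72 @ $23.25 + 19 @ $19.65 = $15,085.95
Difference = |$10,282.75 − $15,085.95| = $4,803.20

$4,803.20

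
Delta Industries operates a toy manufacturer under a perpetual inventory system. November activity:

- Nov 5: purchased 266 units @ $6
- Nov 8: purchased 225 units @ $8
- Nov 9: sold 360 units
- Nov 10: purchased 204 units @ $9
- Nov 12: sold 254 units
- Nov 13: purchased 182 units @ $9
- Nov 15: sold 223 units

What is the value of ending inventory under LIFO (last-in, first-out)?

Nov 9, 360 sold [LIFO — newest first]: 225 @ $8 + 135 @ $6 = $2,610
Nov 12, 254 sold [LIFO — newest first]: 204 @ $9 + 50 @ $6 = $2,136
Nov 15, 223 sold [LIFO — newest first]: 182 @ $9 + 41 @ $6 = $1,884
Total COGS = $2,610 + $2,136 + $1,884 = $6,630
Ending inventory: 40 @ $6 = $240
Check: goods available $6,870 = COGS $6,630 + ending $240

Ending inventory = $240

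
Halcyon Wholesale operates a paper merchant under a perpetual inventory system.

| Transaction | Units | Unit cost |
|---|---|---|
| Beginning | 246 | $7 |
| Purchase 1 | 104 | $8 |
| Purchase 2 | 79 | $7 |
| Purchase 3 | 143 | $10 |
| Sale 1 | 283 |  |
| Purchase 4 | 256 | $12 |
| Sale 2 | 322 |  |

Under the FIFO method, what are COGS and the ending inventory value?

Sale 1 (283) [FIFO — oldest first]: 246 @ $7 + 37 @ $8 = $2,018
Sale 2 (322) [FIFO — oldest first]: 67 @ $8 + 79 @ $7 + 143 @ $10 + 33 @ $12 = $2,915
Total COGS = $2,018 + $2,915 = $4,933
Ending inventory: 223 @ $12 = $2,676

COGS = $4,933; ending inventory = $2,676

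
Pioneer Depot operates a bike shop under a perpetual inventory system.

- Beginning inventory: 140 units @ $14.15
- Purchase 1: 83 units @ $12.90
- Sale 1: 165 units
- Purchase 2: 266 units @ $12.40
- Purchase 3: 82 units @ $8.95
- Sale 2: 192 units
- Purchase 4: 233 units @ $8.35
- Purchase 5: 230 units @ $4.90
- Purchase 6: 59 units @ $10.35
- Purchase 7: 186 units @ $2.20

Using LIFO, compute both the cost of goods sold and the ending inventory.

Sale 1 (165) [LIFO — newest first]: 83 @ $12.90 + 82 @ $14.15 = $2,231.00
Sale 2 (192) [LIFO — newest first]: 82 @ $8.95 + 110 @ $12.40 = $2,097.90
Total COGS = $2,231.00 + $2,097.90 = $4,328.90
Ending inventory: 58 @ $14.15 + 156 @ $12.40 + 233 @ $8.35 + 230 @ $4.90 + 59 @ $10.35 + 186 @ $2.20 = $6,847.50

COGS = $4,328.90; ending inventory = $6,847.50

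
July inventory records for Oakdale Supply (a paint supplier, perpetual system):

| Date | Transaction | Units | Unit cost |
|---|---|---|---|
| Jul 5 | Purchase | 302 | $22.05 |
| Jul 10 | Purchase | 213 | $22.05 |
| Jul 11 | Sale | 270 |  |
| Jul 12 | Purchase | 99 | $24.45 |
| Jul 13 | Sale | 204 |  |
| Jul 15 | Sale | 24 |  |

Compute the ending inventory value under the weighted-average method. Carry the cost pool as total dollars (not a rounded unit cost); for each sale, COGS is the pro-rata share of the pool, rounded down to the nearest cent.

After Jul 5: 302 on hand, pool $6,659.10 (≈ $22.0500 each)
After Jul 10: 515 on hand, pool $11,355.75 (≈ $22.0500 each)
Jul 11, sell 270: 270/515 × $11,355.75 → $5,953.50
After Jul 12: 344 on hand, pool $7,822.80 (≈ $22.7407 each)
Jul 13, sell 204: 204/344 × $7,822.80 → $4,639.10
Jul 15, sell 24: 24/140 × $3,183.70 → $545.77
Total COGS = $5,953.50 + $4,639.10 + $545.77 = $11,138.37
Ending inventory (cost pool remaining) = $2,637.93

Ending inventory = $2,637.93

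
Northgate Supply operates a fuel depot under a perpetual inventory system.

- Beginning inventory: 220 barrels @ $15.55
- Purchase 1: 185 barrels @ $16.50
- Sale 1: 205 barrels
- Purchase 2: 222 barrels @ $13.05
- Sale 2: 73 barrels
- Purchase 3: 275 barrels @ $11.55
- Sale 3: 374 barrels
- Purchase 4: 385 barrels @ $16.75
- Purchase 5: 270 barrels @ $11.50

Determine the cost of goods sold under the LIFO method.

Sale 1 (205) [LIFO — newest first]: 185 @ $16.50 + 20 @ $15.55 = $3,363.50
Sale 2 (73) [LIFO — newest first]: 73 @ $13.05 = $952.65
Sale 3 (374) [LIFO — newest first]: 275 @ $11.55 + 99 @ $13.05 = $4,468.20
Total COGS = $3,363.50 + $952.65 + $4,468.20 = $8,784.35
Ending inventory: 200 @ $15.55 + 50 @ $13.05 + 385 @ $16.75 + 270 @ $11.50 = $13,316.25
Check: goods available $22,100.60 = COGS $8,784.35 + ending $13,316.25

COGS = $8,784.35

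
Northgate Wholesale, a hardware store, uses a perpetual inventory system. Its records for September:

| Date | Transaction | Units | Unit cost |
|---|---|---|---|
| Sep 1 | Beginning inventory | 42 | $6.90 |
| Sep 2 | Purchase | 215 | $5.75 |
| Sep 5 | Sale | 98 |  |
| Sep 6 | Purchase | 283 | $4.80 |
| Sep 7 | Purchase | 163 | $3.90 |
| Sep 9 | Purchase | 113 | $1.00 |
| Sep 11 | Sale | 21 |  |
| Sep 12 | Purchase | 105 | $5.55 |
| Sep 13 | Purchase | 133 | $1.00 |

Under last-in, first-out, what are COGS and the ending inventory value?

COGS = $584.50; ending inventory = $3,764.40

Sep 5, 98 sold [LIFO — newest first]: 98 @ $5.75 = $563.50
Sep 11, 21 sold [LIFO — newest first]: 21 @ $1.00 = $21.00
Total COGS = $563.50 + $21.00 = $584.50
Ending inventory: 42 @ $6.90 + 117 @ $5.75 + 283 @ $4.80 + 163 @ $3.90 + 92 @ $1.00 + 105 @ $5.55 + 133 @ $1.00 = $3,764.40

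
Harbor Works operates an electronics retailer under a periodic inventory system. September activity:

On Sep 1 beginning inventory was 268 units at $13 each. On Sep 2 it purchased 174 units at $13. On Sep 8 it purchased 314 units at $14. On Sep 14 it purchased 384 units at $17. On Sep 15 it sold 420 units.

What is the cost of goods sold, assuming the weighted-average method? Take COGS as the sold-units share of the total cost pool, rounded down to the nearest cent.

Sep 15, sell 420: 420/1140 × $16,670.00 → $6,141.57
Ending inventory (cost pool remaining) = $10,528.43
Check: goods available $16,670.00 = COGS $6,141.57 + ending $10,528.43

COGS = $6,141.57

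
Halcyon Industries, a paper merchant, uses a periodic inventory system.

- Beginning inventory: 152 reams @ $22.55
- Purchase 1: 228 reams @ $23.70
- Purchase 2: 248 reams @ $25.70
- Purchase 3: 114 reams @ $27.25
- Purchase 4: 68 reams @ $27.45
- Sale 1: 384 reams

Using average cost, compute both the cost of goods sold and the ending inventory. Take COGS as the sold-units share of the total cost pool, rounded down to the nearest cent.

Sale 1, sell 384: 384/810 × $20,177.90 → $9,565.81
Ending inventory (cost pool remaining) = $10,612.09

COGS = $9,565.81; ending inventory = $10,612.09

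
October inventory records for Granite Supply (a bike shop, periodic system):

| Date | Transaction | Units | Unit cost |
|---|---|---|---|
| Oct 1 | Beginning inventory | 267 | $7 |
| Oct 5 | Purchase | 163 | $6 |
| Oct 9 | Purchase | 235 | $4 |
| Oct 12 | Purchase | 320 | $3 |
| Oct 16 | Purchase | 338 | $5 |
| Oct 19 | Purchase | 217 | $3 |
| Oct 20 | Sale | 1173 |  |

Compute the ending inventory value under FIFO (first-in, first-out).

Oct 20, 1173 sold [FIFO — oldest first]: 267 @ $7 + 163 @ $6 + 235 @ $4 + 320 @ $3 + 188 @ $5 = $5,687
Ending inventory: 150 @ $5 + 217 @ $3 = $1,401

Ending inventory = $1,401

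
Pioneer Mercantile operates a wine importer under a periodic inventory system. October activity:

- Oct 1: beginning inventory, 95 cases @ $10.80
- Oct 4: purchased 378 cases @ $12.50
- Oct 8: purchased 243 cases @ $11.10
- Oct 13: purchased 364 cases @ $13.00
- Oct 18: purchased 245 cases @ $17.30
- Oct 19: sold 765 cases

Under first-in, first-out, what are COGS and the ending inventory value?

Oct 19, 765 sold [FIFO — oldest first]: 95 @ $10.80 + 378 @ $12.50 + 243 @ $11.10 + 49 @ $13.00 = $9,085.30
Ending inventory: 315 @ $13.00 + 245 @ $17.30 = $8,333.50

COGS = $9,085.30; ending inventory = $8,333.50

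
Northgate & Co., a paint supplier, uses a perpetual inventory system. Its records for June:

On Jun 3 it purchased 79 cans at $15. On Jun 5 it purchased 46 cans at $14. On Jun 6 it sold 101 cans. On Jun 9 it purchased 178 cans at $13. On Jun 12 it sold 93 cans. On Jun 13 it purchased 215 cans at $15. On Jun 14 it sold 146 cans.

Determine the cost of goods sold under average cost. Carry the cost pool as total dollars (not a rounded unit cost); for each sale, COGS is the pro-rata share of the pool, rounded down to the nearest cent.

COGS = $4,806.15

After Jun 3: 79 on hand, pool $1,185.00 (≈ $15.0000 each)
After Jun 5: 125 on hand, pool $1,829.00 (≈ $14.6320 each)
Jun 6, sell 101: 101/125 × $1,829.00 → $1,477.83
After Jun 9: 202 on hand, pool $2,665.17 (≈ $13.1939 each)
Jun 12, sell 93: 93/202 × $2,665.17 → $1,227.03
After Jun 13: 324 on hand, pool $4,663.14 (≈ $14.3924 each)
Jun 14, sell 146: 146/324 × $4,663.14 → $2,101.29
Total COGS = $1,477.83 + $1,227.03 + $2,101.29 = $4,806.15
Ending inventory (cost pool remaining) = $2,561.85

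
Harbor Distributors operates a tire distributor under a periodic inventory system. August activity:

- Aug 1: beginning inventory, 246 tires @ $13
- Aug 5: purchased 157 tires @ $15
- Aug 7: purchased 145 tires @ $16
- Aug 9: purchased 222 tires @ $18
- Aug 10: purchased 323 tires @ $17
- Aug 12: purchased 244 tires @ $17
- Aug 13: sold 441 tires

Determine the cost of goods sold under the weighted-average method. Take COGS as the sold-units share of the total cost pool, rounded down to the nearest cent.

Aug 13, sell 441: 441/1337 × $21,508.00 → $7,094.26
Ending inventory (cost pool remaining) = $14,413.74
Check: goods available $21,508.00 = COGS $7,094.26 + ending $14,413.74

COGS = $7,094.26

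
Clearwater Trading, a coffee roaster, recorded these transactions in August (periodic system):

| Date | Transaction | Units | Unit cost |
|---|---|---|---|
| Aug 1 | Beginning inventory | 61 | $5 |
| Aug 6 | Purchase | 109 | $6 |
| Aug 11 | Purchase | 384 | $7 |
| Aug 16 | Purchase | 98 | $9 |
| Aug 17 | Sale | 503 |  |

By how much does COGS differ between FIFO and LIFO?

FIFO COGS: 61 @ $5 + 109 @ $6 + 333 @ $7 = $3,290
LIFO COGS: 98 @ $9 + 384 @ $7 + 21 @ $6 = $3,696
Difference = |$3,290 − $3,696| = $406

$406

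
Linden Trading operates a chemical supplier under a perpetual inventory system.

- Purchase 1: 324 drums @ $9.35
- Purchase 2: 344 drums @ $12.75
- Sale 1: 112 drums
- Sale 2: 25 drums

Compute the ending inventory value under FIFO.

Sale 1 (112) [FIFO — oldest first]: 112 @ $9.35 = $1,047.20
Sale 2 (25) [FIFO — oldest first]: 25 @ $9.35 = $233.75
Total COGS = $1,047.20 + $233.75 = $1,280.95
Ending inventory: 187 @ $9.35 + 344 @ $12.75 = $6,134.45

Ending inventory = $6,134.45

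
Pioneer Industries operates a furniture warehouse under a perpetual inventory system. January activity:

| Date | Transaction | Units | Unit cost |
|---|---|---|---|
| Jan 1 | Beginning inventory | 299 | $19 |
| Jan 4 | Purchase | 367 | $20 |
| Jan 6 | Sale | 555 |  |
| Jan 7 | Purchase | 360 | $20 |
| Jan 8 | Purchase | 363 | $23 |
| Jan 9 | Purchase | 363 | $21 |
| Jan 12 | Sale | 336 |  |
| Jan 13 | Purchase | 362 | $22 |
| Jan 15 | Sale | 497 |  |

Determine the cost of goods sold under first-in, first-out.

Jan 6, 555 sold [FIFO — oldest first]: 299 @ $19 + 256 @ $20 = $10,801
Jan 12, 336 sold [FIFO — oldest first]: 111 @ $20 + 225 @ $20 = $6,720
Jan 15, 497 sold [FIFO — oldest first]: 135 @ $20 + 362 @ $23 = $11,026
Total COGS = $10,801 + $6,720 + $11,026 = $28,547
Ending inventory: 1 @ $23 + 363 @ $21 + 362 @ $22 = $15,610

COGS = $28,547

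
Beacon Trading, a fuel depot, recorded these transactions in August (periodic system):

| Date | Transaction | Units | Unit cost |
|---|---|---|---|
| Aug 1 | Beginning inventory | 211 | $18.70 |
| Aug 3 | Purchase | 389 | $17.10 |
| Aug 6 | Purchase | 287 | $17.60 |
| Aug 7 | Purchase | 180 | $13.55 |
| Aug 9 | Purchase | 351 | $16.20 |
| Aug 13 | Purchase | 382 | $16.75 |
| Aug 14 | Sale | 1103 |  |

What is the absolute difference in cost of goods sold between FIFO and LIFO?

$803.30

FIFO COGS: 211 @ $18.70 + 389 @ $17.10 + 287 @ $17.60 + 180 @ $13.55 + 36 @ $16.20 = $18,671.00
LIFO COGS: 382 @ $16.75 + 351 @ $16.20 + 180 @ $13.55 + 190 @ $17.60 = $17,867.70
Difference = |$18,671.00 − $17,867.70| = $803.30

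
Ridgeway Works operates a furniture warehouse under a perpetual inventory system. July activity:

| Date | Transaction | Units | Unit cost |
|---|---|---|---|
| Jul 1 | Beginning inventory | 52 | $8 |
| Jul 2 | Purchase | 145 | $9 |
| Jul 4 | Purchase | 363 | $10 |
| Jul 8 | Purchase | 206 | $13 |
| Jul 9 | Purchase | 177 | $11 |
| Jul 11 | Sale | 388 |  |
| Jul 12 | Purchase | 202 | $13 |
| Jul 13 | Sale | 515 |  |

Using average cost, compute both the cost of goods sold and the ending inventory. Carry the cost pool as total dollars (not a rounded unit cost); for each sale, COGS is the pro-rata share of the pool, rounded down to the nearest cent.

COGS = $9,885.54; ending inventory = $2,716.46

After Jul 1: 52 on hand, pool $416.00 (≈ $8.0000 each)
After Jul 2: 197 on hand, pool $1,721.00 (≈ $8.7360 each)
After Jul 4: 560 on hand, pool $5,351.00 (≈ $9.5554 each)
After Jul 8: 766 on hand, pool $8,029.00 (≈ $10.4817 each)
After Jul 9: 943 on hand, pool $9,976.00 (≈ $10.5790 each)
Jul 11, sell 388: 388/943 × $9,976.00 → $4,104.65
After Jul 12: 757 on hand, pool $8,497.35 (≈ $11.2250 each)
Jul 13, sell 515: 515/757 × $8,497.35 → $5,780.89
Total COGS = $4,104.65 + $5,780.89 = $9,885.54
Ending inventory (cost pool remaining) = $2,716.46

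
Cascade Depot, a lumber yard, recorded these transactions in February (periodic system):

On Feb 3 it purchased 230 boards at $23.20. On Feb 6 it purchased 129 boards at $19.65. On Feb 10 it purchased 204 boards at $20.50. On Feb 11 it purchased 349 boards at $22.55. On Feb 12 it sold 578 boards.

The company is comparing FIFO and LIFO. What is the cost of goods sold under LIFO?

COGS = $12,543.20

FIFO COGS: 230 @ $23.20 + 129 @ $19.65 + 204 @ $20.50 + 15 @ $22.55 = $12,391.10
LIFO COGS: 349 @ $22.55 + 204 @ $20.50 + 25 @ $19.65 = $12,543.20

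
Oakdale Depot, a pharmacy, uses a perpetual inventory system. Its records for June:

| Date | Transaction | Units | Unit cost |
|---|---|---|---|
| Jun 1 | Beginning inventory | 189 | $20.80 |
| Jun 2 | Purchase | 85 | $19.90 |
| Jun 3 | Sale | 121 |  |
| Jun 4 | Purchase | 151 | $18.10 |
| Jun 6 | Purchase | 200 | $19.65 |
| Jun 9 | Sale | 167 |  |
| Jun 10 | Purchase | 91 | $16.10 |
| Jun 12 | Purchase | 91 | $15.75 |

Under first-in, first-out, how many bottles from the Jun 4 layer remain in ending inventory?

137

Jun 3, 121 sold [FIFO — oldest first]: 121 @ $20.80 = $2,516.80
Jun 9, 167 sold [FIFO — oldest first]: 68 @ $20.80 + 85 @ $19.90 + 14 @ $18.10 = $3,359.30
Total COGS = $2,516.80 + $3,359.30 = $5,876.10
Ending inventory: 137 @ $18.10 + 200 @ $19.65 + 91 @ $16.10 + 91 @ $15.75 = $9,308.05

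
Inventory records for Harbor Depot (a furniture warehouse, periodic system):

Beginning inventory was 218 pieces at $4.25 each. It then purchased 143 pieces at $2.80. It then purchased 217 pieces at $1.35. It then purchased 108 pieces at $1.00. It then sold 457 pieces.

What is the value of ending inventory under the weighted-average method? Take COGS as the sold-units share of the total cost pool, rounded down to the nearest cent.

Ending inventory = $576.79

Sale 1, sell 457: 457/686 × $1,727.85 → $1,151.06
Ending inventory (cost pool remaining) = $576.79
Check: goods available $1,727.85 = COGS $1,151.06 + ending $576.79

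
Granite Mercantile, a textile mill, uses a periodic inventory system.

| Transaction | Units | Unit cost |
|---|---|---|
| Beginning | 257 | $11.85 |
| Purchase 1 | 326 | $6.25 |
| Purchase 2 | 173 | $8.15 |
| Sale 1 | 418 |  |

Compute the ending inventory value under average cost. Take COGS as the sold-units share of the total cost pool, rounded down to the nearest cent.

Ending inventory = $2,902.92

Sale 1, sell 418: 418/756 × $6,492.90 → $3,589.98
Ending inventory (cost pool remaining) = $2,902.92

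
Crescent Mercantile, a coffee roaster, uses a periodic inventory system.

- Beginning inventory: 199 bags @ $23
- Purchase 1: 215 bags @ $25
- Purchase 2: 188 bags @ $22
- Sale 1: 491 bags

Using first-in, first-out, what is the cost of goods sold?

COGS = $11,646

Sale 1 (491) [FIFO — oldest first]: 199 @ $23 + 215 @ $25 + 77 @ $22 = $11,646
Ending inventory: 111 @ $22 = $2,442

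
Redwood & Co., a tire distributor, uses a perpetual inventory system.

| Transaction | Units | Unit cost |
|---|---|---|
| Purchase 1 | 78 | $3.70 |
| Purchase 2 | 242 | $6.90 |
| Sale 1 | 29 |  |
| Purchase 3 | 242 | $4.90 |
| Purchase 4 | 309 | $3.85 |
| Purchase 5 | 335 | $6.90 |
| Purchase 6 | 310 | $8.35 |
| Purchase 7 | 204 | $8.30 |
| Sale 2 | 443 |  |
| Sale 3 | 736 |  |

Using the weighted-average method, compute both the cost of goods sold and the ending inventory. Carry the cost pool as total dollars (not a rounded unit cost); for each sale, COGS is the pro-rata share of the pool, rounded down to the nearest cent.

After Purchase 1: 78 on hand, pool $288.60 (≈ $3.7000 each)
After Purchase 2: 320 on hand, pool $1,958.40 (≈ $6.1200 each)
Sale 1, sell 29: 29/320 × $1,958.40 → $177.48
After Purchase 3: 533 on hand, pool $2,966.72 (≈ $5.5661 each)
After Purchase 4: 842 on hand, pool $4,156.37 (≈ $4.9363 each)
After Purchase 5: 1177 on hand, pool $6,467.87 (≈ $5.4952 each)
After Purchase 6: 1487 on hand, pool $9,056.37 (≈ $6.0904 each)
After Purchase 7: 1691 on hand, pool $10,749.57 (≈ $6.3569 each)
Sale 2, sell 443: 443/1691 × $10,749.57 → $2,816.12
Sale 3, sell 736: 736/1248 × $7,933.45 → $4,678.70
Total COGS = $177.48 + $2,816.12 + $4,678.70 = $7,672.30
Ending inventory (cost pool remaining) = $3,254.75
Check: goods available $10,927.05 = COGS $7,672.30 + ending $3,254.75

COGS = $7,672.30; ending inventory = $3,254.75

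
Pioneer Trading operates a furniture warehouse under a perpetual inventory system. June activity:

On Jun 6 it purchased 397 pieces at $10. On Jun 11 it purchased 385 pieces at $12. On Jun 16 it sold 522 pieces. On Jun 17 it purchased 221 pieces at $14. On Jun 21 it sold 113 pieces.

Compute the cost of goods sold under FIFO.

COGS = $6,826

Jun 16, 522 sold [FIFO — oldest first]: 397 @ $10 + 125 @ $12 = $5,470
Jun 21, 113 sold [FIFO — oldest first]: 113 @ $12 = $1,356
Total COGS = $5,470 + $1,356 = $6,826
Ending inventory: 147 @ $12 + 221 @ $14 = $4,858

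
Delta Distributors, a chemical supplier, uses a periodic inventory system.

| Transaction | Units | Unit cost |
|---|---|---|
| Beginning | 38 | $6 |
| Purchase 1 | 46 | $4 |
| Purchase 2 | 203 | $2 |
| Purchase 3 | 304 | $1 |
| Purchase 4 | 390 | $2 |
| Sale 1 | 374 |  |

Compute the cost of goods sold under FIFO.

Sale 1 (374) [FIFO — oldest first]: 38 @ $6 + 46 @ $4 + 203 @ $2 + 87 @ $1 = $905
Ending inventory: 217 @ $1 + 390 @ $2 = $997

COGS = $905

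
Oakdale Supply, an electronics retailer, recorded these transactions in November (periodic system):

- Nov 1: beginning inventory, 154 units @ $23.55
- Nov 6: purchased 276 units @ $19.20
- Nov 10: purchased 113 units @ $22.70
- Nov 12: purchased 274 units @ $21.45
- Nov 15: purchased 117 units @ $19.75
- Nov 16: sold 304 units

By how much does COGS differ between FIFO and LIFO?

$184.80

FIFO COGS: 154 @ $23.55 + 150 @ $19.20 = $6,506.70
LIFO COGS: 117 @ $19.75 + 187 @ $21.45 = $6,321.90
Difference = |$6,506.70 − $6,321.90| = $184.80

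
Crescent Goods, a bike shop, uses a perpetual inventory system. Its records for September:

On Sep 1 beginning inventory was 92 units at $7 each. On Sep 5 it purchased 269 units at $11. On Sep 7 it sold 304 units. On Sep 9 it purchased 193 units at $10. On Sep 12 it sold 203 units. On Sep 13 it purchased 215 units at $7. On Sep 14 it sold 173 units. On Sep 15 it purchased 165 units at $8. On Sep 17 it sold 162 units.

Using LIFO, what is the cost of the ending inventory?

Sep 7, 304 sold [LIFO — newest first]: 269 @ $11 + 35 @ $7 = $3,204
Sep 12, 203 sold [LIFO — newest first]: 193 @ $10 + 10 @ $7 = $2,000
Sep 14, 173 sold [LIFO — newest first]: 173 @ $7 = $1,211
Sep 17, 162 sold [LIFO — newest first]: 162 @ $8 = $1,296
Total COGS = $3,204 + $2,000 + $1,211 + $1,296 = $7,711
Ending inventory: 47 @ $7 + 42 @ $7 + 3 @ $8 = $647

Ending inventory = $647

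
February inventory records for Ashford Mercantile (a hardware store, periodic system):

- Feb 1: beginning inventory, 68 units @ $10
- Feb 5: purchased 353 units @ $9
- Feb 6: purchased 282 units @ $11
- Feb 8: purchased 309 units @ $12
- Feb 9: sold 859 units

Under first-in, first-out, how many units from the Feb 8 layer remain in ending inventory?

153

Feb 9, 859 sold [FIFO — oldest first]: 68 @ $10 + 353 @ $9 + 282 @ $11 + 156 @ $12 = $8,831
Ending inventory: 153 @ $12 = $1,836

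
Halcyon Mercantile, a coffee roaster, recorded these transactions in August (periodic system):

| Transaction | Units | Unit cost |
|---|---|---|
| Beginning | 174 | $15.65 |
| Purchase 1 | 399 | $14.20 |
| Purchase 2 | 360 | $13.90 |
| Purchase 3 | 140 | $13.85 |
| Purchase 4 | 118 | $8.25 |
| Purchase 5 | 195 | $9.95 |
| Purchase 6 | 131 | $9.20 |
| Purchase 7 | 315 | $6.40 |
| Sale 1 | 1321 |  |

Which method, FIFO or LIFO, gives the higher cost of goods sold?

FIFO

FIFO COGS: 174 @ $15.65 + 399 @ $14.20 + 360 @ $13.90 + 140 @ $13.85 + 118 @ $8.25 + 130 @ $9.95 = $17,598.90
LIFO COGS: 315 @ $6.40 + 131 @ $9.20 + 195 @ $9.95 + 118 @ $8.25 + 140 @ $13.85 + 360 @ $13.90 + 62 @ $14.20 = $13,958.35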